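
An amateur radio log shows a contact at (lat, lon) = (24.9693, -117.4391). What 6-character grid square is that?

DL14gx

Offset from 180°W / 90°S: lon 62.5609°, lat 114.9693°.
Field: 62.5609/20 → 3 → D, 114.9693/10 → 11 → L; chars DL.
Square: 2.5609/2 → 1, 4.9693/1 → 4; chars 14.
Subsquare: 0.5609/0.0833333 → 6 → g, 0.9693/0.0416667 → 23 → x; chars gx.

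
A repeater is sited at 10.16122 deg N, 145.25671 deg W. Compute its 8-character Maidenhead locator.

Offset from 180°W / 90°S: lon 34.74329°, lat 100.16122°.
Field: lon ⌊34.74329/20⌋ = 1 → B; lat ⌊100.16122/10⌋ = 10 → K.
Square: lon ⌊14.74329/2⌋ = 7; lat ⌊0.16122/1⌋ = 0.
Subsquare: lon ⌊0.74329/0.0833333⌋ = 8 → i; lat ⌊0.16122/0.0416667⌋ = 3 → d.
Extended square: lon ⌊0.07662/0.00833333⌋ = 9; lat ⌊0.03622/0.00416667⌋ = 8.

BK70id98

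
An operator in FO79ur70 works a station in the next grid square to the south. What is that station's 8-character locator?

Latitude extended square 0; −1 → -1, wraps to 9, carry into subsquare.
Latitude subsquare r = 17; −1 → 16 = q.
The longitude characters are unchanged.

FO79uq79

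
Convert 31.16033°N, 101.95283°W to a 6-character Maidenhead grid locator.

Add 180° to longitude and 90° to latitude: 78.0472, 121.1603.
Field: 78.0472/20 → 3 → D, 121.1603/10 → 12 → M; chars DM.
Square: 18.0472/2 → 9, 1.1603/1 → 1; chars 91.
Subsquare: 0.0472/0.0833333 → 0 → a, 0.1603/0.0416667 → 3 → d; chars ad.

DM91ad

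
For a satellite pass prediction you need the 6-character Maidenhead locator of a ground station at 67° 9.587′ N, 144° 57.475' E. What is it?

QP27ld

Add 180° to longitude and 90° to latitude: 324.9579, 157.1598.
Field: lon ⌊324.9579/20⌋ = 16 → Q; lat ⌊157.1598/10⌋ = 15 → P.
Square: lon ⌊4.9579/2⌋ = 2; lat ⌊7.1598/1⌋ = 7.
Subsquare: lon ⌊0.9579/0.0833333⌋ = 11 → l; lat ⌊0.1598/0.0416667⌋ = 3 → d.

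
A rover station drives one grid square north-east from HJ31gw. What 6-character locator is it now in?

Longitude subsquare g = 6; +1 → 7 = h.
Latitude subsquare w = 22; +1 → 23 = x.

HJ31hx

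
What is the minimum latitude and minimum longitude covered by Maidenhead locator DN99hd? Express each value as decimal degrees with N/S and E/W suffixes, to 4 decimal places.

49.1250° N, 101.4167° W

Field D=3, N=13: +3·20° lon, +13·10° lat → SW at lon -120°, lat 40°.
Square 9, 9: +9·2° lon, +9·1° lat → SW at lon -102°, lat 49°.
Subsquare h=7, d=3: +7·0.0833333° lon, +3·0.0416667° lat → SW at lon -101.417°, lat 49.125°.
latitude 49.1250° N, longitude 101.4167° W.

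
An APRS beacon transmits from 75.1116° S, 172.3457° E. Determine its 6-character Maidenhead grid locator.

RB64ev

Offset from 180°W / 90°S: lon 352.3457°, lat 14.8884°.
Field (20°×10°, letters A–R): 352.3457/20 → 17 → R, 14.8884/10 → 1 → B; chars RB.
Square (2°×1°, digits 0–9): 12.3457/2 → 6, 4.8884/1 → 4; chars 64.
Subsquare (5′×2.5′, letters a–x): 0.3457/0.0833333 → 4 → e, 0.8884/0.0416667 → 21 → v; chars ev.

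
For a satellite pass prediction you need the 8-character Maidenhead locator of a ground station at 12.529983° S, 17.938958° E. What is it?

JH87xl22

Offset from 180°W / 90°S: lon 197.93896°, lat 77.47002°.
Field (20°×10°, letters A–R): lon ⌊197.93896/20⌋ = 9 → J; lat ⌊77.47002/10⌋ = 7 → H.
Square (2°×1°, digits 0–9): lon ⌊17.93896/2⌋ = 8; lat ⌊7.47002/1⌋ = 7.
Subsquare (5′×2.5′, letters a–x): lon ⌊1.93896/0.0833333⌋ = 23 → x; lat ⌊0.47002/0.0416667⌋ = 11 → l.
Extended square (30″×15″, digits 0–9): lon ⌊0.02229/0.00833333⌋ = 2; lat ⌊0.01168/0.00416667⌋ = 2.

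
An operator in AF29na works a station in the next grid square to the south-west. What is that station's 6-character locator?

AF28mx

Longitude subsquare n = 13; −1 → 12 = m.
Latitude subsquare a = 0; −1 → -1, wraps to 23 = x, carry into square.
Latitude square 9; −1 → 8.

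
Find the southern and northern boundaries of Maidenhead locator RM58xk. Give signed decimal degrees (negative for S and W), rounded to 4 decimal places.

38.4167, 38.4583

Field R=17, M=12: +17·20° lon, +12·10° lat → SW at lon 160°, lat 30°.
Square 5, 8: +5·2° lon, +8·1° lat → SW at lon 170°, lat 38°.
Subsquare x=23, k=10: +23·0.0833333° lon, +10·0.0416667° lat → SW at lon 171.917°, lat 38.4167°.
Cell spans 0.0833333° lon × 0.0416667° lat.
south 38.4167, north 38.4583.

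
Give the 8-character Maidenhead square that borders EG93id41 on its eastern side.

Longitude extended square 4; +1 → 5.
The latitude characters are unchanged.

EG93id51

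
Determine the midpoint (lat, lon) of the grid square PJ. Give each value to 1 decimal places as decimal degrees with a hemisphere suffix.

5.0° N, 130.0° E

Field P=15, J=9: +15·20° lon, +9·10° lat → SW at lon 120°, lat 0°.
Cell spans 20° lon × 10° lat. Centre is SW corner plus half of each.
latitude 5.0° N, longitude 130.0° E.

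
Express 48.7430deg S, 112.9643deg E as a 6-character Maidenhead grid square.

Offset from 180°W / 90°S: lon 292.9643°, lat 41.2570°.
Field: 292.9643/20 → 14 → O, 41.2570/10 → 4 → E; chars OE.
Square: 12.9643/2 → 6, 1.2570/1 → 1; chars 61.
Subsquare: 0.9643/0.0833333 → 11 → l, 0.2570/0.0416667 → 6 → g; chars lg.

OE61lg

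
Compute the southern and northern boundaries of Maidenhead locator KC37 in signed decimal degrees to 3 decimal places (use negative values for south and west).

-63.000, -62.000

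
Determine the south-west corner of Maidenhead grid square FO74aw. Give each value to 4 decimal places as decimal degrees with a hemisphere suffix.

54.9167° N, 66.0000° W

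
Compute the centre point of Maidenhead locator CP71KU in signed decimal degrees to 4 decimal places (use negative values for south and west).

61.8542, -125.1250

Field C=2, P=15: +2·20° lon, +15·10° lat → SW at lon -140°, lat 60°.
Square 7, 1: +7·2° lon, +1·1° lat → SW at lon -126°, lat 61°.
Subsquare k=10, u=20: +10·0.0833333° lon, +20·0.0416667° lat → SW at lon -125.167°, lat 61.8333°.
Cell spans 0.0833333° lon × 0.0416667° lat. Centre is SW corner plus half of each.
latitude 61.8542, longitude -125.1250.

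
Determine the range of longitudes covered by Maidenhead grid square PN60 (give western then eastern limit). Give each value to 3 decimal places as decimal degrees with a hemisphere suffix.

Field P=15, N=13: +15·20° lon, +13·10° lat → SW at lon 120°, lat 40°.
Square 6, 0: +6·2° lon, +0·1° lat → SW at lon 132°, lat 40°.
Cell spans 2° lon × 1° lat.
west 132.000° E, east 134.000° E.

132.000° E, 134.000° E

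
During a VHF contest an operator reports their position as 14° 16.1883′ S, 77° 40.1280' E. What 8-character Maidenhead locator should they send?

Add 180° to longitude and 90° to latitude: 257.66880, 75.73019.
Field (20°×10°, letters A–R): lon ⌊257.66880/20⌋ = 12 → M; lat ⌊75.73019/10⌋ = 7 → H.
Square (2°×1°, digits 0–9): lon ⌊17.66880/2⌋ = 8; lat ⌊5.73019/1⌋ = 5.
Subsquare (5′×2.5′, letters a–x): lon ⌊1.66880/0.0833333⌋ = 20 → u; lat ⌊0.73019/0.0416667⌋ = 17 → r.
Extended square (30″×15″, digits 0–9): lon ⌊0.00213/0.00833333⌋ = 0; lat ⌊0.02186/0.00416667⌋ = 5.

MH85ur05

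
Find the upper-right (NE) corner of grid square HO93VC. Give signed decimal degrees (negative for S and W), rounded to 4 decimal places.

Field H=7, O=14: +7·20° lon, +14·10° lat → SW at lon -40°, lat 50°.
Square 9, 3: +9·2° lon, +3·1° lat → SW at lon -22°, lat 53°.
Subsquare v=21, c=2: +21·0.0833333° lon, +2·0.0416667° lat → SW at lon -20.25°, lat 53.0833°.
Cell spans 0.0833333° lon × 0.0416667° lat. NE corner is SW corner plus one full cell.
latitude 53.1250, longitude -20.1667.

53.1250, -20.1667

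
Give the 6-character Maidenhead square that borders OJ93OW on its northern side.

OJ93ox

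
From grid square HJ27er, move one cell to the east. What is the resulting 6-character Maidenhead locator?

HJ27fr

Longitude subsquare e = 4; +1 → 5 = f.
The latitude characters are unchanged.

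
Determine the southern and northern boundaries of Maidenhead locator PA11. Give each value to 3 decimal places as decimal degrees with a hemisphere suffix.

89.000° S, 88.000° S

Field P=15, A=0: +15·20° lon, +0·10° lat → SW at lon 120°, lat -90°.
Square 1, 1: +1·2° lon, +1·1° lat → SW at lon 122°, lat -89°.
Cell spans 2° lon × 1° lat.
south 89.000° S, north 88.000° S.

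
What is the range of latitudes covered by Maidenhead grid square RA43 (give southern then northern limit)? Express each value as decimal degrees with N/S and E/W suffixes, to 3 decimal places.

Field R=17, A=0: +17·20° lon, +0·10° lat → SW at lon 160°, lat -90°.
Square 4, 3: +4·2° lon, +3·1° lat → SW at lon 168°, lat -87°.
Cell spans 2° lon × 1° lat.
south 87.000° S, north 86.000° S.

87.000° S, 86.000° S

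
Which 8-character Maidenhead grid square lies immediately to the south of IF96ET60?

IF96es69

Latitude extended square 0; −1 → -1, wraps to 9, carry into subsquare.
Latitude subsquare t = 19; −1 → 18 = s.
The longitude characters are unchanged.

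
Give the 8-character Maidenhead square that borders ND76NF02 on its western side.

Longitude extended square 0; −1 → -1, wraps to 9, carry into subsquare.
Longitude subsquare n = 13; −1 → 12 = m.
The latitude characters are unchanged.

ND76mf92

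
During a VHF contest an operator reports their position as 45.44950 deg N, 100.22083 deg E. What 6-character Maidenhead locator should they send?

Offset from 180°W / 90°S: lon 280.2208°, lat 135.4495°.
Field (20°×10°, letters A–R): lon ⌊280.2208/20⌋ = 14 → O; lat ⌊135.4495/10⌋ = 13 → N.
Square (2°×1°, digits 0–9): lon ⌊0.2208/2⌋ = 0; lat ⌊5.4495/1⌋ = 5.
Subsquare (5′×2.5′, letters a–x): lon ⌊0.2208/0.0833333⌋ = 2 → c; lat ⌊0.4495/0.0416667⌋ = 10 → k.

ON05ck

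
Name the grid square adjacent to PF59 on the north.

PG50

Latitude square 9; +1 → 10, wraps to 0, carry into field.
Latitude field F = 5; +1 → 6 = G.
The longitude characters are unchanged.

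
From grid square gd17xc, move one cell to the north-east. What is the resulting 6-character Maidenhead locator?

Longitude subsquare x = 23; +1 → 24, wraps to 0 = a, carry into square.
Longitude square 1; +1 → 2.
Latitude subsquare c = 2; +1 → 3 = d.

GD27ad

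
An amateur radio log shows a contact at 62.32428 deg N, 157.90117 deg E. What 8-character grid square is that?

Shift to the Maidenhead origin (180°W, 90°S): lon 337.90117, lat 152.32428.
Field: lon ⌊337.90117/20⌋ = 16 → Q; lat ⌊152.32428/10⌋ = 15 → P.
Square: lon ⌊17.90117/2⌋ = 8; lat ⌊2.32428/1⌋ = 2.
Subsquare: lon ⌊1.90117/0.0833333⌋ = 22 → w; lat ⌊0.32428/0.0416667⌋ = 7 → h.
Extended square: lon ⌊0.06784/0.00833333⌋ = 8; lat ⌊0.03261/0.00416667⌋ = 7.

QP82wh87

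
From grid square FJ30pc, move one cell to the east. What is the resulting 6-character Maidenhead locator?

FJ30qc

Longitude subsquare p = 15; +1 → 16 = q.
The latitude characters are unchanged.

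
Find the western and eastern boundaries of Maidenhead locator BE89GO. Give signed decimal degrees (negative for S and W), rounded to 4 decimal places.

Field B=1, E=4: +1·20° lon, +4·10° lat → SW at lon -160°, lat -50°.
Square 8, 9: +8·2° lon, +9·1° lat → SW at lon -144°, lat -41°.
Subsquare g=6, o=14: +6·0.0833333° lon, +14·0.0416667° lat → SW at lon -143.5°, lat -40.4167°.
Cell spans 0.0833333° lon × 0.0416667° lat.
west -143.5000, east -143.4167.

-143.5000, -143.4167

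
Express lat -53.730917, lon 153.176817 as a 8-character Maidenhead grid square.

QD66og14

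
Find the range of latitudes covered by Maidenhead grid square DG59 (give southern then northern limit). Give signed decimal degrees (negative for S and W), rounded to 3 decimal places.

-21.000, -20.000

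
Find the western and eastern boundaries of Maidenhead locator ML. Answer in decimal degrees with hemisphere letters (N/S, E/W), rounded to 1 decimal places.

Field M=12, L=11: +12·20° lon, +11·10° lat → SW at lon 60°, lat 20°.
Cell spans 20° lon × 10° lat.
west 60.0° E, east 80.0° E.

60.0° E, 80.0° E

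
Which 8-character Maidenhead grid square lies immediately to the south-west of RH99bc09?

RH99ac98

Longitude extended square 0; −1 → -1, wraps to 9, carry into subsquare.
Longitude subsquare b = 1; −1 → 0 = a.
Latitude extended square 9; −1 → 8.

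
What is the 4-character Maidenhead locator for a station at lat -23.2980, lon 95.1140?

Offset from 180°W / 90°S: lon 275.11°, lat 66.70°.
Field: lon ⌊275.11/20⌋ = 13 → N; lat ⌊66.70/10⌋ = 6 → G.
Square: lon ⌊15.11/2⌋ = 7; lat ⌊6.70/1⌋ = 6.

NG76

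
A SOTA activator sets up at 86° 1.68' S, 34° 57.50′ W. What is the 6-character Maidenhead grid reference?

Shift to the Maidenhead origin (180°W, 90°S): lon 145.0417, lat 3.9720.
Field: lon ⌊145.0417/20⌋ = 7 → H; lat ⌊3.9720/10⌋ = 0 → A.
Square: lon ⌊5.0417/2⌋ = 2; lat ⌊3.9720/1⌋ = 3.
Subsquare: lon ⌊1.0417/0.0833333⌋ = 12 → m; lat ⌊0.9720/0.0416667⌋ = 23 → x.

HA23mx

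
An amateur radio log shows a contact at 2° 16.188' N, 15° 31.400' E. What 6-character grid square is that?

Offset from 180°W / 90°S: lon 195.5233°, lat 92.2698°.
Field (20°×10°, letters A–R): lon ⌊195.5233/20⌋ = 9 → J; lat ⌊92.2698/10⌋ = 9 → J.
Square (2°×1°, digits 0–9): lon ⌊15.5233/2⌋ = 7; lat ⌊2.2698/1⌋ = 2.
Subsquare (5′×2.5′, letters a–x): lon ⌊1.5233/0.0833333⌋ = 18 → s; lat ⌊0.2698/0.0416667⌋ = 6 → g.

JJ72sg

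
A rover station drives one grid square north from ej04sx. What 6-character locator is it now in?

Latitude subsquare x = 23; +1 → 24, wraps to 0 = a, carry into square.
Latitude square 4; +1 → 5.
The longitude characters are unchanged.

EJ05sa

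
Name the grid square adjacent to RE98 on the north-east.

Longitude square 9; +1 → 10, wraps to 0, carry into field.
Longitude field R = 17; +1 → 18, wraps to 0 = A, wrapping around the antimeridian.
Latitude square 8; +1 → 9.

AE09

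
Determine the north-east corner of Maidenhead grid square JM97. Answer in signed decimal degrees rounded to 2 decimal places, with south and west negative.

Field J=9, M=12: +9·20° lon, +12·10° lat → SW at lon 0°, lat 30°.
Square 9, 7: +9·2° lon, +7·1° lat → SW at lon 18°, lat 37°.
Cell spans 2° lon × 1° lat. NE corner is SW corner plus one full cell.
latitude 38.00, longitude 20.00.

38.00, 20.00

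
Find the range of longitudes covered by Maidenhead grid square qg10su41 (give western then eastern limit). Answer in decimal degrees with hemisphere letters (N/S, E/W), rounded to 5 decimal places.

Field Q=16, G=6: +16·20° lon, +6·10° lat → SW at lon 140°, lat -30°.
Square 1, 0: +1·2° lon, +0·1° lat → SW at lon 142°, lat -30°.
Subsquare s=18, u=20: +18·0.0833333° lon, +20·0.0416667° lat → SW at lon 143.5°, lat -29.1667°.
Extended square 4, 1: +4·0.00833333° lon, +1·0.00416667° lat → SW at lon 143.533°, lat -29.1625°.
Cell spans 0.00833333° lon × 0.00416667° lat.
west 143.53333° E, east 143.54167° E.

143.53333° E, 143.54167° E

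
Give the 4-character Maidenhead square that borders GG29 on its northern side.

GH20

Latitude square 9; +1 → 10, wraps to 0, carry into field.
Latitude field G = 6; +1 → 7 = H.
The longitude characters are unchanged.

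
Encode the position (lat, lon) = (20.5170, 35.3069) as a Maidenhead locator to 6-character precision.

KL70pm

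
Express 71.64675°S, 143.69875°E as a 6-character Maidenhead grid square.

Offset from 180°W / 90°S: lon 323.6988°, lat 18.3533°.
Field: lon ⌊323.6988/20⌋ = 16 → Q; lat ⌊18.3533/10⌋ = 1 → B.
Square: lon ⌊3.6988/2⌋ = 1; lat ⌊8.3533/1⌋ = 8.
Subsquare: lon ⌊1.6988/0.0833333⌋ = 20 → u; lat ⌊0.3533/0.0416667⌋ = 8 → i.

QB18ui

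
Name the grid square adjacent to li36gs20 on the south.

Latitude extended square 0; −1 → -1, wraps to 9, carry into subsquare.
Latitude subsquare s = 18; −1 → 17 = r.
The longitude characters are unchanged.

LI36gr29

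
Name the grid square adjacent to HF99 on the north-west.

HG80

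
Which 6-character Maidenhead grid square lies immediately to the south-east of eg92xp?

Longitude subsquare x = 23; +1 → 24, wraps to 0 = a, carry into square.
Longitude square 9; +1 → 10, wraps to 0, carry into field.
Longitude field E = 4; +1 → 5 = F.
Latitude subsquare p = 15; −1 → 14 = o.

FG02ao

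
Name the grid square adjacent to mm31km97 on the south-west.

Longitude extended square 9; −1 → 8.
Latitude extended square 7; −1 → 6.

MM31km86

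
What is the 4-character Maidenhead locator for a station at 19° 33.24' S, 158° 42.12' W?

BH00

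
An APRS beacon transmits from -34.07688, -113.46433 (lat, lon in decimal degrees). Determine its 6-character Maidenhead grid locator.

DF35gw

Add 180° to longitude and 90° to latitude: 66.5357, 55.9231.
Field: lon ⌊66.5357/20⌋ = 3 → D; lat ⌊55.9231/10⌋ = 5 → F.
Square: lon ⌊6.5357/2⌋ = 3; lat ⌊5.9231/1⌋ = 5.
Subsquare: lon ⌊0.5357/0.0833333⌋ = 6 → g; lat ⌊0.9231/0.0416667⌋ = 22 → w.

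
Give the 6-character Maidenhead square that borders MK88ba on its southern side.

MK87bx

Latitude subsquare a = 0; −1 → -1, wraps to 23 = x, carry into square.
Latitude square 8; −1 → 7.
The longitude characters are unchanged.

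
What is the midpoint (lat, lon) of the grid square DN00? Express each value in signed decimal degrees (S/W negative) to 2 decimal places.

40.50, -119.00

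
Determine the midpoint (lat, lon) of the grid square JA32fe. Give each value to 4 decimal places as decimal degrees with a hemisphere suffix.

87.8125° S, 6.4583° E

Field J=9, A=0: +9·20° lon, +0·10° lat → SW at lon 0°, lat -90°.
Square 3, 2: +3·2° lon, +2·1° lat → SW at lon 6°, lat -88°.
Subsquare f=5, e=4: +5·0.0833333° lon, +4·0.0416667° lat → SW at lon 6.41667°, lat -87.8333°.
Cell spans 0.0833333° lon × 0.0416667° lat. Centre is SW corner plus half of each.
latitude 87.8125° S, longitude 6.4583° E.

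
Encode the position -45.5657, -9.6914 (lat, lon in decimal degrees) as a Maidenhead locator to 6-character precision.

Shift to the Maidenhead origin (180°W, 90°S): lon 170.3086, lat 44.4343.
Field: lon ⌊170.3086/20⌋ = 8 → I; lat ⌊44.4343/10⌋ = 4 → E.
Square: lon ⌊10.3086/2⌋ = 5; lat ⌊4.4343/1⌋ = 4.
Subsquare: lon ⌊0.3086/0.0833333⌋ = 3 → d; lat ⌊0.4343/0.0416667⌋ = 10 → k.

IE54dk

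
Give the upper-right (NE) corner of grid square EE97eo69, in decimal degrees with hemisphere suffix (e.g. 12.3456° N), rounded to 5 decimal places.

42.37500° S, 81.60833° W

Field E=4, E=4: +4·20° lon, +4·10° lat → SW at lon -100°, lat -50°.
Square 9, 7: +9·2° lon, +7·1° lat → SW at lon -82°, lat -43°.
Subsquare e=4, o=14: +4·0.0833333° lon, +14·0.0416667° lat → SW at lon -81.6667°, lat -42.4167°.
Extended square 6, 9: +6·0.00833333° lon, +9·0.00416667° lat → SW at lon -81.6167°, lat -42.3792°.
Cell spans 0.00833333° lon × 0.00416667° lat. NE corner is SW corner plus one full cell.
latitude 42.37500° S, longitude 81.60833° W.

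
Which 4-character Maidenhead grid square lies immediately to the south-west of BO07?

AO96

Longitude square 0; −1 → -1, wraps to 9, carry into field.
Longitude field B = 1; −1 → 0 = A.
Latitude square 7; −1 → 6.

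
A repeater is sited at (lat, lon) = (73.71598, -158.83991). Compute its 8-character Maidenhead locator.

BQ03nr91

Offset from 180°W / 90°S: lon 21.16009°, lat 163.71598°.
Field: 21.16009/20 → 1 → B, 163.71598/10 → 16 → Q; chars BQ.
Square: 1.16009/2 → 0, 3.71598/1 → 3; chars 03.
Subsquare: 1.16009/0.0833333 → 13 → n, 0.71598/0.0416667 → 17 → r; chars nr.
Extended square: 0.07676/0.00833333 → 9, 0.00765/0.00416667 → 1; chars 91.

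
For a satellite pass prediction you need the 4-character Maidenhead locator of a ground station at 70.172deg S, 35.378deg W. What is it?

HB29

Add 180° to longitude and 90° to latitude: 144.62, 19.83.
Field: lon ⌊144.62/20⌋ = 7 → H; lat ⌊19.83/10⌋ = 1 → B.
Square: lon ⌊4.62/2⌋ = 2; lat ⌊9.83/1⌋ = 9.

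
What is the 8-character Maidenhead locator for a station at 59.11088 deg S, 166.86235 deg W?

AD60nv63

Shift to the Maidenhead origin (180°W, 90°S): lon 13.13765, lat 30.88912.
Field (20°×10°, letters A–R): 13.13765/20 → 0 → A, 30.88912/10 → 3 → D; chars AD.
Square (2°×1°, digits 0–9): 13.13765/2 → 6, 0.88912/1 → 0; chars 60.
Subsquare (5′×2.5′, letters a–x): 1.13765/0.0833333 → 13 → n, 0.88912/0.0416667 → 21 → v; chars nv.
Extended square (30″×15″, digits 0–9): 0.05432/0.00833333 → 6, 0.01412/0.00416667 → 3; chars 63.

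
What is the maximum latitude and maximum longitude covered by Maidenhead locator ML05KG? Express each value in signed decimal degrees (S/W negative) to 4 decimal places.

Field M=12, L=11: +12·20° lon, +11·10° lat → SW at lon 60°, lat 20°.
Square 0, 5: +0·2° lon, +5·1° lat → SW at lon 60°, lat 25°.
Subsquare k=10, g=6: +10·0.0833333° lon, +6·0.0416667° lat → SW at lon 60.8333°, lat 25.25°.
Cell spans 0.0833333° lon × 0.0416667° lat. NE corner is SW corner plus one full cell.
latitude 25.2917, longitude 60.9167.

25.2917, 60.9167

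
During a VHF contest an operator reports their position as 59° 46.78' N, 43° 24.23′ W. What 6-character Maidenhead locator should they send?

GO89hs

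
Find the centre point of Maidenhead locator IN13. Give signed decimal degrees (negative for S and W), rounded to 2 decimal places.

43.50, -17.00

Field I=8, N=13: +8·20° lon, +13·10° lat → SW at lon -20°, lat 40°.
Square 1, 3: +1·2° lon, +3·1° lat → SW at lon -18°, lat 43°.
Cell spans 2° lon × 1° lat. Centre is SW corner plus half of each.
latitude 43.50, longitude -17.00.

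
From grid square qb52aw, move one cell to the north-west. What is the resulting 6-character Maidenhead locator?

QB42xx

Longitude subsquare a = 0; −1 → -1, wraps to 23 = x, carry into square.
Longitude square 5; −1 → 4.
Latitude subsquare w = 22; +1 → 23 = x.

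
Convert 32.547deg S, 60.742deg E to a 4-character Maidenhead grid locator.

MF07

Shift to the Maidenhead origin (180°W, 90°S): lon 240.74, lat 57.45.
Field (20°×10°, letters A–R): 240.74/20 → 12 → M, 57.45/10 → 5 → F; chars MF.
Square (2°×1°, digits 0–9): 0.74/2 → 0, 7.45/1 → 7; chars 07.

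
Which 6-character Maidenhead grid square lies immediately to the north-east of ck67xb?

CK77ac

Longitude subsquare x = 23; +1 → 24, wraps to 0 = a, carry into square.
Longitude square 6; +1 → 7.
Latitude subsquare b = 1; +1 → 2 = c.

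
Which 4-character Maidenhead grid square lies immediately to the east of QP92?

RP02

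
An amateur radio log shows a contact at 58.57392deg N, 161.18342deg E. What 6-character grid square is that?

RO08on

Add 180° to longitude and 90° to latitude: 341.1834, 148.5739.
Field: 341.1834/20 → 17 → R, 148.5739/10 → 14 → O; chars RO.
Square: 1.1834/2 → 0, 8.5739/1 → 8; chars 08.
Subsquare: 1.1834/0.0833333 → 14 → o, 0.5739/0.0416667 → 13 → n; chars on.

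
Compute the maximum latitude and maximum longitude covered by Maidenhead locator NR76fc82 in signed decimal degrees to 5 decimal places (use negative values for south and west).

86.09583, 94.49167

Field N=13, R=17: +13·20° lon, +17·10° lat → SW at lon 80°, lat 80°.
Square 7, 6: +7·2° lon, +6·1° lat → SW at lon 94°, lat 86°.
Subsquare f=5, c=2: +5·0.0833333° lon, +2·0.0416667° lat → SW at lon 94.4167°, lat 86.0833°.
Extended square 8, 2: +8·0.00833333° lon, +2·0.00416667° lat → SW at lon 94.4833°, lat 86.0917°.
Cell spans 0.00833333° lon × 0.00416667° lat. NE corner is SW corner plus one full cell.
latitude 86.09583, longitude 94.49167.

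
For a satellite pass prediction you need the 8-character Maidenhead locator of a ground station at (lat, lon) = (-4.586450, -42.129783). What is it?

Add 180° to longitude and 90° to latitude: 137.87022, 85.41355.
Field: lon ⌊137.87022/20⌋ = 6 → G; lat ⌊85.41355/10⌋ = 8 → I.
Square: lon ⌊17.87022/2⌋ = 8; lat ⌊5.41355/1⌋ = 5.
Subsquare: lon ⌊1.87022/0.0833333⌋ = 22 → w; lat ⌊0.41355/0.0416667⌋ = 9 → j.
Extended square: lon ⌊0.03688/0.00833333⌋ = 4; lat ⌊0.03855/0.00416667⌋ = 9.

GI85wj49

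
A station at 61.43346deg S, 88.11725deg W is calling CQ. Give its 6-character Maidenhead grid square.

Shift to the Maidenhead origin (180°W, 90°S): lon 91.8828, lat 28.5665.
Field (20°×10°, letters A–R): lon ⌊91.8828/20⌋ = 4 → E; lat ⌊28.5665/10⌋ = 2 → C.
Square (2°×1°, digits 0–9): lon ⌊11.8828/2⌋ = 5; lat ⌊8.5665/1⌋ = 8.
Subsquare (5′×2.5′, letters a–x): lon ⌊1.8828/0.0833333⌋ = 22 → w; lat ⌊0.5665/0.0416667⌋ = 13 → n.

EC58wn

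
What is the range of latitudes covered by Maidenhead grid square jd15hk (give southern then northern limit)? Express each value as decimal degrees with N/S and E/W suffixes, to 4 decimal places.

54.5833° S, 54.5417° S

Field J=9, D=3: +9·20° lon, +3·10° lat → SW at lon 0°, lat -60°.
Square 1, 5: +1·2° lon, +5·1° lat → SW at lon 2°, lat -55°.
Subsquare h=7, k=10: +7·0.0833333° lon, +10·0.0416667° lat → SW at lon 2.58333°, lat -54.5833°.
Cell spans 0.0833333° lon × 0.0416667° lat.
south 54.5833° S, north 54.5417° S.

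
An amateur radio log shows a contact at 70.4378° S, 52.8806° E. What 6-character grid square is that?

LB69kn

Shift to the Maidenhead origin (180°W, 90°S): lon 232.8806, lat 19.5622.
Field (20°×10°, letters A–R): 232.8806/20 → 11 → L, 19.5622/10 → 1 → B; chars LB.
Square (2°×1°, digits 0–9): 12.8806/2 → 6, 9.5622/1 → 9; chars 69.
Subsquare (5′×2.5′, letters a–x): 0.8806/0.0833333 → 10 → k, 0.5622/0.0416667 → 13 → n; chars kn.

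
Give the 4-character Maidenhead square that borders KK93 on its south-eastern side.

LK02

Longitude square 9; +1 → 10, wraps to 0, carry into field.
Longitude field K = 10; +1 → 11 = L.
Latitude square 3; −1 → 2.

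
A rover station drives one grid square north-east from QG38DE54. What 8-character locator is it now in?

QG38de65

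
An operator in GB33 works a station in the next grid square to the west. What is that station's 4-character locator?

Longitude square 3; −1 → 2.
The latitude characters are unchanged.

GB23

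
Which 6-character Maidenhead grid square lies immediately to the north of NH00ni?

NH00nj

Latitude subsquare i = 8; +1 → 9 = j.
The longitude characters are unchanged.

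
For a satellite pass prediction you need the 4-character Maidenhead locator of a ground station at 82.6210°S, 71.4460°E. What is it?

Shift to the Maidenhead origin (180°W, 90°S): lon 251.45, lat 7.38.
Field: lon ⌊251.45/20⌋ = 12 → M; lat ⌊7.38/10⌋ = 0 → A.
Square: lon ⌊11.45/2⌋ = 5; lat ⌊7.38/1⌋ = 7.

MA57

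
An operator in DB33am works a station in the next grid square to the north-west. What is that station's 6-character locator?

DB23xn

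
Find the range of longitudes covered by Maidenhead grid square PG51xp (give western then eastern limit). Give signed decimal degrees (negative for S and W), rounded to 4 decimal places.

Field P=15, G=6: +15·20° lon, +6·10° lat → SW at lon 120°, lat -30°.
Square 5, 1: +5·2° lon, +1·1° lat → SW at lon 130°, lat -29°.
Subsquare x=23, p=15: +23·0.0833333° lon, +15·0.0416667° lat → SW at lon 131.917°, lat -28.375°.
Cell spans 0.0833333° lon × 0.0416667° lat.
west 131.9167, east 132.0000.

131.9167, 132.0000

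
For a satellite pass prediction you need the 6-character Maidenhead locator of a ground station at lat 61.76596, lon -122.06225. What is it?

Shift to the Maidenhead origin (180°W, 90°S): lon 57.9377, lat 151.7660.
Field (20°×10°, letters A–R): 57.9377/20 → 2 → C, 151.7660/10 → 15 → P; chars CP.
Square (2°×1°, digits 0–9): 17.9377/2 → 8, 1.7660/1 → 1; chars 81.
Subsquare (5′×2.5′, letters a–x): 1.9377/0.0833333 → 23 → x, 0.7660/0.0416667 → 18 → s; chars xs.

CP81xs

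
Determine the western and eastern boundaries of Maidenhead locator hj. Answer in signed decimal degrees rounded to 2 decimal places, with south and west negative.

Field H=7, J=9: +7·20° lon, +9·10° lat → SW at lon -40°, lat 0°.
Cell spans 20° lon × 10° lat.
west -40.00, east -20.00.

-40.00, -20.00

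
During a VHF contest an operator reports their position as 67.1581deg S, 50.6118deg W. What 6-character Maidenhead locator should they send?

GC42qu

Add 180° to longitude and 90° to latitude: 129.3882, 22.8419.
Field (20°×10°, letters A–R): lon ⌊129.3882/20⌋ = 6 → G; lat ⌊22.8419/10⌋ = 2 → C.
Square (2°×1°, digits 0–9): lon ⌊9.3882/2⌋ = 4; lat ⌊2.8419/1⌋ = 2.
Subsquare (5′×2.5′, letters a–x): lon ⌊1.3882/0.0833333⌋ = 16 → q; lat ⌊0.8419/0.0416667⌋ = 20 → u.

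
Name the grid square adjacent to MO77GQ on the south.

MO77gp

Latitude subsquare q = 16; −1 → 15 = p.
The longitude characters are unchanged.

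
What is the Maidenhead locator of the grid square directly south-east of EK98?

FK07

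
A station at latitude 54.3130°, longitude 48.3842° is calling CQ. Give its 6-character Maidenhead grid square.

Shift to the Maidenhead origin (180°W, 90°S): lon 228.3842, lat 144.3130.
Field (20°×10°, letters A–R): 228.3842/20 → 11 → L, 144.3130/10 → 14 → O; chars LO.
Square (2°×1°, digits 0–9): 8.3842/2 → 4, 4.3130/1 → 4; chars 44.
Subsquare (5′×2.5′, letters a–x): 0.3842/0.0833333 → 4 → e, 0.3130/0.0416667 → 7 → h; chars eh.

LO44eh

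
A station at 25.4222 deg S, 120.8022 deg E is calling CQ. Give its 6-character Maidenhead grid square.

PG04jn

Add 180° to longitude and 90° to latitude: 300.8022, 64.5778.
Field: lon ⌊300.8022/20⌋ = 15 → P; lat ⌊64.5778/10⌋ = 6 → G.
Square: lon ⌊0.8022/2⌋ = 0; lat ⌊4.5778/1⌋ = 4.
Subsquare: lon ⌊0.8022/0.0833333⌋ = 9 → j; lat ⌊0.5778/0.0416667⌋ = 13 → n.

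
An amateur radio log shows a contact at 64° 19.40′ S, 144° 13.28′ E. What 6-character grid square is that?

Shift to the Maidenhead origin (180°W, 90°S): lon 324.2213, lat 25.6767.
Field: lon ⌊324.2213/20⌋ = 16 → Q; lat ⌊25.6767/10⌋ = 2 → C.
Square: lon ⌊4.2213/2⌋ = 2; lat ⌊5.6767/1⌋ = 5.
Subsquare: lon ⌊0.2213/0.0833333⌋ = 2 → c; lat ⌊0.6767/0.0416667⌋ = 16 → q.

QC25cq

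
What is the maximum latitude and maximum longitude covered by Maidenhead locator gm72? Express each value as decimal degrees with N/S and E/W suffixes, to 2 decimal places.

33.00° N, 44.00° W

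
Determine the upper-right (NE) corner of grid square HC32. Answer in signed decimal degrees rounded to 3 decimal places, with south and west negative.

-67.000, -32.000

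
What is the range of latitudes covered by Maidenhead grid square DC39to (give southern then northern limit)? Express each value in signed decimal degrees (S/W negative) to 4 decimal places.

-60.4167, -60.3750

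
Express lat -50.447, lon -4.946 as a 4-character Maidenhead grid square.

Offset from 180°W / 90°S: lon 175.05°, lat 39.55°.
Field: 175.05/20 → 8 → I, 39.55/10 → 3 → D; chars ID.
Square: 15.05/2 → 7, 9.55/1 → 9; chars 79.

ID79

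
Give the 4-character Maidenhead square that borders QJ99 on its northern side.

QK90

Latitude square 9; +1 → 10, wraps to 0, carry into field.
Latitude field J = 9; +1 → 10 = K.
The longitude characters are unchanged.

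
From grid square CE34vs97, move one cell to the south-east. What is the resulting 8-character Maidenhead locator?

CE34ws06

Longitude extended square 9; +1 → 10, wraps to 0, carry into subsquare.
Longitude subsquare v = 21; +1 → 22 = w.
Latitude extended square 7; −1 → 6.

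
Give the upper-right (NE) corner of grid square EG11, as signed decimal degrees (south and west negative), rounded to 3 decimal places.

Field E=4, G=6: +4·20° lon, +6·10° lat → SW at lon -100°, lat -30°.
Square 1, 1: +1·2° lon, +1·1° lat → SW at lon -98°, lat -29°.
Cell spans 2° lon × 1° lat. NE corner is SW corner plus one full cell.
latitude -28.000, longitude -96.000.

-28.000, -96.000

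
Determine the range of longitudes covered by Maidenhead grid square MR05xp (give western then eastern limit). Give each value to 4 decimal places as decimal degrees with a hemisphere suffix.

61.9167° E, 62.0000° E

Field M=12, R=17: +12·20° lon, +17·10° lat → SW at lon 60°, lat 80°.
Square 0, 5: +0·2° lon, +5·1° lat → SW at lon 60°, lat 85°.
Subsquare x=23, p=15: +23·0.0833333° lon, +15·0.0416667° lat → SW at lon 61.9167°, lat 85.625°.
Cell spans 0.0833333° lon × 0.0416667° lat.
west 61.9167° E, east 62.0000° E.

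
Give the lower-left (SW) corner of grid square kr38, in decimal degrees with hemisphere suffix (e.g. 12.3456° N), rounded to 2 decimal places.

88.00° N, 26.00° E

Field K=10, R=17: +10·20° lon, +17·10° lat → SW at lon 20°, lat 80°.
Square 3, 8: +3·2° lon, +8·1° lat → SW at lon 26°, lat 88°.
latitude 88.00° N, longitude 26.00° E.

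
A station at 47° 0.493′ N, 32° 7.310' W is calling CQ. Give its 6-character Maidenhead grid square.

HN37wa

Add 180° to longitude and 90° to latitude: 147.8782, 137.0082.
Field (20°×10°, letters A–R): 147.8782/20 → 7 → H, 137.0082/10 → 13 → N; chars HN.
Square (2°×1°, digits 0–9): 7.8782/2 → 3, 7.0082/1 → 7; chars 37.
Subsquare (5′×2.5′, letters a–x): 1.8782/0.0833333 → 22 → w, 0.0082/0.0416667 → 0 → a; chars wa.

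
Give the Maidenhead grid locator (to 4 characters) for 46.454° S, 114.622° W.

Shift to the Maidenhead origin (180°W, 90°S): lon 65.38, lat 43.55.
Field: 65.38/20 → 3 → D, 43.55/10 → 4 → E; chars DE.
Square: 5.38/2 → 2, 3.55/1 → 3; chars 23.

DE23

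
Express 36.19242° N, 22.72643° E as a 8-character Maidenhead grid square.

KM16ie76

Shift to the Maidenhead origin (180°W, 90°S): lon 202.72643, lat 126.19242.
Field (20°×10°, letters A–R): 202.72643/20 → 10 → K, 126.19242/10 → 12 → M; chars KM.
Square (2°×1°, digits 0–9): 2.72643/2 → 1, 6.19242/1 → 6; chars 16.
Subsquare (5′×2.5′, letters a–x): 0.72643/0.0833333 → 8 → i, 0.19242/0.0416667 → 4 → e; chars ie.
Extended square (30″×15″, digits 0–9): 0.05976/0.00833333 → 7, 0.02575/0.00416667 → 6; chars 76.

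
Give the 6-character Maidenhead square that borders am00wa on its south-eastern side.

Longitude subsquare w = 22; +1 → 23 = x.
Latitude subsquare a = 0; −1 → -1, wraps to 23 = x, carry into square.
Latitude square 0; −1 → -1, wraps to 9, carry into field.
Latitude field M = 12; −1 → 11 = L.

AL09xx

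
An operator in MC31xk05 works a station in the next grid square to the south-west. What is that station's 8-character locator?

Longitude extended square 0; −1 → -1, wraps to 9, carry into subsquare.
Longitude subsquare x = 23; −1 → 22 = w.
Latitude extended square 5; −1 → 4.

MC31wk94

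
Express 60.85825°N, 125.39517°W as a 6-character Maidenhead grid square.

CP70hu

Shift to the Maidenhead origin (180°W, 90°S): lon 54.6048, lat 150.8582.
Field: lon ⌊54.6048/20⌋ = 2 → C; lat ⌊150.8582/10⌋ = 15 → P.
Square: lon ⌊14.6048/2⌋ = 7; lat ⌊0.8582/1⌋ = 0.
Subsquare: lon ⌊0.6048/0.0833333⌋ = 7 → h; lat ⌊0.8582/0.0416667⌋ = 20 → u.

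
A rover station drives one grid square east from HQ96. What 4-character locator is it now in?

IQ06

Longitude square 9; +1 → 10, wraps to 0, carry into field.
Longitude field H = 7; +1 → 8 = I.
The latitude characters are unchanged.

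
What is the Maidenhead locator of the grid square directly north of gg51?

GG52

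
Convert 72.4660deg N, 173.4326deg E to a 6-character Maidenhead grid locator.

RQ62rl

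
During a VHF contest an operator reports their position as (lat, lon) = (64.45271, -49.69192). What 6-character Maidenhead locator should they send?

Offset from 180°W / 90°S: lon 130.3081°, lat 154.4527°.
Field: 130.3081/20 → 6 → G, 154.4527/10 → 15 → P; chars GP.
Square: 10.3081/2 → 5, 4.4527/1 → 4; chars 54.
Subsquare: 0.3081/0.0833333 → 3 → d, 0.4527/0.0416667 → 10 → k; chars dk.

GP54dk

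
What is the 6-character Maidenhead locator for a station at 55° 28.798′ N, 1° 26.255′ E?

Offset from 180°W / 90°S: lon 181.4376°, lat 145.4800°.
Field: lon ⌊181.4376/20⌋ = 9 → J; lat ⌊145.4800/10⌋ = 14 → O.
Square: lon ⌊1.4376/2⌋ = 0; lat ⌊5.4800/1⌋ = 5.
Subsquare: lon ⌊1.4376/0.0833333⌋ = 17 → r; lat ⌊0.4800/0.0416667⌋ = 11 → l.

JO05rl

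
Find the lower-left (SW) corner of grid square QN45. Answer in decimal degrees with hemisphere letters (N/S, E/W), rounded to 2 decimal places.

Field Q=16, N=13: +16·20° lon, +13·10° lat → SW at lon 140°, lat 40°.
Square 4, 5: +4·2° lon, +5·1° lat → SW at lon 148°, lat 45°.
latitude 45.00° N, longitude 148.00° E.

45.00° N, 148.00° E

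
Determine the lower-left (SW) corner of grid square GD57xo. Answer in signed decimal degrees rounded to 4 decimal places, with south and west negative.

-52.4167, -48.0833

Field G=6, D=3: +6·20° lon, +3·10° lat → SW at lon -60°, lat -60°.
Square 5, 7: +5·2° lon, +7·1° lat → SW at lon -50°, lat -53°.
Subsquare x=23, o=14: +23·0.0833333° lon, +14·0.0416667° lat → SW at lon -48.0833°, lat -52.4167°.
latitude -52.4167, longitude -48.0833.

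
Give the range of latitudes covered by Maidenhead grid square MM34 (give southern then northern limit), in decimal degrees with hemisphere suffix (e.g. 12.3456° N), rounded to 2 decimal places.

Field M=12, M=12: +12·20° lon, +12·10° lat → SW at lon 60°, lat 30°.
Square 3, 4: +3·2° lon, +4·1° lat → SW at lon 66°, lat 34°.
Cell spans 2° lon × 1° lat.
south 34.00° N, north 35.00° N.

34.00° N, 35.00° N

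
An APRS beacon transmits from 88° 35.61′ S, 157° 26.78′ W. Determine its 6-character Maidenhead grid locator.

BA11gj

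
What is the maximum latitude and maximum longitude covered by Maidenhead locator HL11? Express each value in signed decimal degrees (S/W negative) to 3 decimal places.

22.000, -36.000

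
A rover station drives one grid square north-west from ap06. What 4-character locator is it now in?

Longitude square 0; −1 → -1, wraps to 9, carry into field.
Longitude field A = 0; −1 → -1, wraps to 17 = R, wrapping around the antimeridian.
Latitude square 6; +1 → 7.

RP97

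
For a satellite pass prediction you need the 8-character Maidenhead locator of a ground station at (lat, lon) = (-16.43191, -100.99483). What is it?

Shift to the Maidenhead origin (180°W, 90°S): lon 79.00517, lat 73.56809.
Field: 79.00517/20 → 3 → D, 73.56809/10 → 7 → H; chars DH.
Square: 19.00517/2 → 9, 3.56809/1 → 3; chars 93.
Subsquare: 1.00517/0.0833333 → 12 → m, 0.56809/0.0416667 → 13 → n; chars mn.
Extended square: 0.00517/0.00833333 → 0, 0.02642/0.00416667 → 6; chars 06.

DH93mn06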